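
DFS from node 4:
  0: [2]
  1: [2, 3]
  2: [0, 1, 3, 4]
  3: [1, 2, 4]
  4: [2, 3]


Visit 4, push [3, 2]
Visit 2, push [3, 1, 0]
Visit 0, push []
Visit 1, push [3]
Visit 3, push []

DFS order: [4, 2, 0, 1, 3]


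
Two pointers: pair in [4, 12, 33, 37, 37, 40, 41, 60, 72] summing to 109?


lo=0(4)+hi=8(72)=76
lo=1(12)+hi=8(72)=84
lo=2(33)+hi=8(72)=105
lo=3(37)+hi=8(72)=109

Yes: 37+72=109


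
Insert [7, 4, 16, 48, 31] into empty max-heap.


Insert 7: [7]
Insert 4: [7, 4]
Insert 16: [16, 4, 7]
Insert 48: [48, 16, 7, 4]
Insert 31: [48, 31, 7, 4, 16]

Final heap: [48, 31, 7, 4, 16]


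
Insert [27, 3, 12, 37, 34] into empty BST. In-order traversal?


Insert 27: root
Insert 3: L from 27
Insert 12: L from 27 -> R from 3
Insert 37: R from 27
Insert 34: R from 27 -> L from 37

In-order: [3, 12, 27, 34, 37]


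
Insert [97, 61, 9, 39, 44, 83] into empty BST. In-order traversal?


Insert 97: root
Insert 61: L from 97
Insert 9: L from 97 -> L from 61
Insert 39: L from 97 -> L from 61 -> R from 9
Insert 44: L from 97 -> L from 61 -> R from 9 -> R from 39
Insert 83: L from 97 -> R from 61

In-order: [9, 39, 44, 61, 83, 97]


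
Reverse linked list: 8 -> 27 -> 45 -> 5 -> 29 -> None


Step 1: curr=8, set curr.next=prev(None) | reversed so far: 8
Step 2: curr=27, set curr.next=prev(8) | reversed so far: 27 -> 8
Step 3: curr=45, set curr.next=prev(27) | reversed so far: 45 -> 27 -> 8
Step 4: curr=5, set curr.next=prev(45) | reversed so far: 5 -> 45 -> 27 -> 8
Step 5: curr=29, set curr.next=prev(5) | reversed so far: 29 -> 5 -> 45 -> 27 -> 8

29 -> 5 -> 45 -> 27 -> 8 -> None


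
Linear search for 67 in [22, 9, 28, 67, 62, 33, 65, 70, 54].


i=0: 22!=67
i=1: 9!=67
i=2: 28!=67
i=3: 67==67 found!

Found at 3, 4 comps


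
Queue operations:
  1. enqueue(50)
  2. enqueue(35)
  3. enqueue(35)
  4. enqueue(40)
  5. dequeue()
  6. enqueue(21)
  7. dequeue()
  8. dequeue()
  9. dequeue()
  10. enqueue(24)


enqueue(50) -> [50]
enqueue(35) -> [50, 35]
enqueue(35) -> [50, 35, 35]
enqueue(40) -> [50, 35, 35, 40]
dequeue()->50, [35, 35, 40]
enqueue(21) -> [35, 35, 40, 21]
dequeue()->35, [35, 40, 21]
dequeue()->35, [40, 21]
dequeue()->40, [21]
enqueue(24) -> [21, 24]

Final queue: [21, 24]


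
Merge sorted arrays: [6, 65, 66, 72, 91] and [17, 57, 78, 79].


Take 6 from A
Take 17 from B
Take 57 from B
Take 65 from A
Take 66 from A
Take 72 from A
Take 78 from B
Take 79 from B

Merged: [6, 17, 57, 65, 66, 72, 78, 79, 91]


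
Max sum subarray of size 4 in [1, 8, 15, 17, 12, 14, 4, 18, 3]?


[0:4]: 41
[1:5]: 52
[2:6]: 58
[3:7]: 47
[4:8]: 48
[5:9]: 39

Max: 58 at [2:6]


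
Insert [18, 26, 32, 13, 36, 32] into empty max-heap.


Insert 18: [18]
Insert 26: [26, 18]
Insert 32: [32, 18, 26]
Insert 13: [32, 18, 26, 13]
Insert 36: [36, 32, 26, 13, 18]
Insert 32: [36, 32, 32, 13, 18, 26]

Final heap: [36, 32, 32, 13, 18, 26]


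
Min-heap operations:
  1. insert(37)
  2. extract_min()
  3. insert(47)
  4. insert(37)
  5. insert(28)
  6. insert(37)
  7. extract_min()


insert(37) -> [37]
extract_min()->37, []
insert(47) -> [47]
insert(37) -> [37, 47]
insert(28) -> [28, 47, 37]
insert(37) -> [28, 37, 37, 47]
extract_min()->28, [37, 37, 47]

Final heap: [37, 37, 47]


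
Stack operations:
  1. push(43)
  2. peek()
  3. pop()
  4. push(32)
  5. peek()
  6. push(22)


push(43) -> [43]
peek()->43
pop()->43, []
push(32) -> [32]
peek()->32
push(22) -> [32, 22]

Final stack: [32, 22]


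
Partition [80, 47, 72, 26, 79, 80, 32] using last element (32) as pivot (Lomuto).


Pivot: 32
  26 <= 32: swap -> [26, 47, 72, 80, 79, 80, 32]
Place pivot at 1: [26, 32, 72, 80, 79, 80, 47]

Partitioned: [26, 32, 72, 80, 79, 80, 47]


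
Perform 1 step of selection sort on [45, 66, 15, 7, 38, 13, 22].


Initial: [45, 66, 15, 7, 38, 13, 22]
Step 1: min=7 at 3
  Swap: [7, 66, 15, 45, 38, 13, 22]

After 1 step: [7, 66, 15, 45, 38, 13, 22]


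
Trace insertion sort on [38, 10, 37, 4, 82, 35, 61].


Initial: [38, 10, 37, 4, 82, 35, 61]
Insert 10: [10, 38, 37, 4, 82, 35, 61]
Insert 37: [10, 37, 38, 4, 82, 35, 61]
Insert 4: [4, 10, 37, 38, 82, 35, 61]
Insert 82: [4, 10, 37, 38, 82, 35, 61]
Insert 35: [4, 10, 35, 37, 38, 82, 61]
Insert 61: [4, 10, 35, 37, 38, 61, 82]

Sorted: [4, 10, 35, 37, 38, 61, 82]


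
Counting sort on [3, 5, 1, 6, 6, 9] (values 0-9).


Input: [3, 5, 1, 6, 6, 9]
Counts: [0, 1, 0, 1, 0, 1, 2, 0, 0, 1]

Sorted: [1, 3, 5, 6, 6, 9]


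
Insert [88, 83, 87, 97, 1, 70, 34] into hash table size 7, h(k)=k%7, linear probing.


Insert 88: h=4 -> slot 4
Insert 83: h=6 -> slot 6
Insert 87: h=3 -> slot 3
Insert 97: h=6, 1 probes -> slot 0
Insert 1: h=1 -> slot 1
Insert 70: h=0, 2 probes -> slot 2
Insert 34: h=6, 6 probes -> slot 5

Table: [97, 1, 70, 87, 88, 34, 83]


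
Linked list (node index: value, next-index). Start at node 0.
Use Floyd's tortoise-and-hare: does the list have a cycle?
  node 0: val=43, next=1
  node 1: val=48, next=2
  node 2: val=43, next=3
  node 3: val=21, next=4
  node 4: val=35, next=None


Floyd's tortoise (slow, +1) and hare (fast, +2):
  init: slow=0, fast=0
  step 1: slow=1, fast=2
  step 2: slow=2, fast=4
  step 3: fast -> None, no cycle

Cycle: no


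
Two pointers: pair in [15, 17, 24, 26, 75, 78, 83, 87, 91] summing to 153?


lo=0(15)+hi=8(91)=106
lo=1(17)+hi=8(91)=108
lo=2(24)+hi=8(91)=115
lo=3(26)+hi=8(91)=117
lo=4(75)+hi=8(91)=166
lo=4(75)+hi=7(87)=162
lo=4(75)+hi=6(83)=158
lo=4(75)+hi=5(78)=153

Yes: 75+78=153


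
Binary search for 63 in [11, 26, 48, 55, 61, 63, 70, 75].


Step 1: lo=0, hi=7, mid=3, val=55
Step 2: lo=4, hi=7, mid=5, val=63

Found at index 5


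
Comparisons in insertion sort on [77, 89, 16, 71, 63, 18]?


Algorithm: insertion sort
Input: [77, 89, 16, 71, 63, 18]
Sorted: [16, 18, 63, 71, 77, 89]

15


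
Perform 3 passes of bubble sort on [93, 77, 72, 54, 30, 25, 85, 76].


Initial: [93, 77, 72, 54, 30, 25, 85, 76]
Pass 1: [77, 72, 54, 30, 25, 85, 76, 93] (7 swaps)
Pass 2: [72, 54, 30, 25, 77, 76, 85, 93] (5 swaps)
Pass 3: [54, 30, 25, 72, 76, 77, 85, 93] (4 swaps)

After 3 passes: [54, 30, 25, 72, 76, 77, 85, 93]


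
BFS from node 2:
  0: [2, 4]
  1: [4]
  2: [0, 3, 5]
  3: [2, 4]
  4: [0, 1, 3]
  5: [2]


Visit 2, enqueue [0, 3, 5]
Visit 0, enqueue [4]
Visit 3, enqueue []
Visit 5, enqueue []
Visit 4, enqueue [1]
Visit 1, enqueue []

BFS order: [2, 0, 3, 5, 4, 1]


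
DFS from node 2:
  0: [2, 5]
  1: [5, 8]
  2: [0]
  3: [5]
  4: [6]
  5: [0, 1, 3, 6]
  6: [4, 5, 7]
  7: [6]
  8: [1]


Visit 2, push [0]
Visit 0, push [5]
Visit 5, push [6, 3, 1]
Visit 1, push [8]
Visit 8, push []
Visit 3, push []
Visit 6, push [7, 4]
Visit 4, push []
Visit 7, push []

DFS order: [2, 0, 5, 1, 8, 3, 6, 4, 7]


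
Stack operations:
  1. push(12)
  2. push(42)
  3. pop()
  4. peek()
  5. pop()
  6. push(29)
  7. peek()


push(12) -> [12]
push(42) -> [12, 42]
pop()->42, [12]
peek()->12
pop()->12, []
push(29) -> [29]
peek()->29

Final stack: [29]


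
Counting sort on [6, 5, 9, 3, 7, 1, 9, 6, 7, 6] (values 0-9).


Input: [6, 5, 9, 3, 7, 1, 9, 6, 7, 6]
Counts: [0, 1, 0, 1, 0, 1, 3, 2, 0, 2]

Sorted: [1, 3, 5, 6, 6, 6, 7, 7, 9, 9]


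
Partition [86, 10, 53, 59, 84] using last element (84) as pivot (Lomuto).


Pivot: 84
  10 <= 84: swap -> [10, 86, 53, 59, 84]
  53 <= 84: swap -> [10, 53, 86, 59, 84]
  59 <= 84: swap -> [10, 53, 59, 86, 84]
Place pivot at 3: [10, 53, 59, 84, 86]

Partitioned: [10, 53, 59, 84, 86]


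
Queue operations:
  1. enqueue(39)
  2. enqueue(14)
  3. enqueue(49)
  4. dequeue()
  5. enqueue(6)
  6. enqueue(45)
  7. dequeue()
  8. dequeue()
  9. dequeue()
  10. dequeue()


enqueue(39) -> [39]
enqueue(14) -> [39, 14]
enqueue(49) -> [39, 14, 49]
dequeue()->39, [14, 49]
enqueue(6) -> [14, 49, 6]
enqueue(45) -> [14, 49, 6, 45]
dequeue()->14, [49, 6, 45]
dequeue()->49, [6, 45]
dequeue()->6, [45]
dequeue()->45, []

Final queue: []


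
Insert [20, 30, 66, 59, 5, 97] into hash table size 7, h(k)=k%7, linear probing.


Insert 20: h=6 -> slot 6
Insert 30: h=2 -> slot 2
Insert 66: h=3 -> slot 3
Insert 59: h=3, 1 probes -> slot 4
Insert 5: h=5 -> slot 5
Insert 97: h=6, 1 probes -> slot 0

Table: [97, None, 30, 66, 59, 5, 20]


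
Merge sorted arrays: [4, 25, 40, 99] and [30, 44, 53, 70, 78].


Take 4 from A
Take 25 from A
Take 30 from B
Take 40 from A
Take 44 from B
Take 53 from B
Take 70 from B
Take 78 from B

Merged: [4, 25, 30, 40, 44, 53, 70, 78, 99]


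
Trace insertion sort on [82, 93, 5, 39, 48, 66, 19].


Initial: [82, 93, 5, 39, 48, 66, 19]
Insert 93: [82, 93, 5, 39, 48, 66, 19]
Insert 5: [5, 82, 93, 39, 48, 66, 19]
Insert 39: [5, 39, 82, 93, 48, 66, 19]
Insert 48: [5, 39, 48, 82, 93, 66, 19]
Insert 66: [5, 39, 48, 66, 82, 93, 19]
Insert 19: [5, 19, 39, 48, 66, 82, 93]

Sorted: [5, 19, 39, 48, 66, 82, 93]


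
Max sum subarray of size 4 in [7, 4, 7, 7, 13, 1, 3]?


[0:4]: 25
[1:5]: 31
[2:6]: 28
[3:7]: 24

Max: 31 at [1:5]


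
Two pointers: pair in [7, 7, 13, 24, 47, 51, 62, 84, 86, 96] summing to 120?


lo=0(7)+hi=9(96)=103
lo=1(7)+hi=9(96)=103
lo=2(13)+hi=9(96)=109
lo=3(24)+hi=9(96)=120

Yes: 24+96=120


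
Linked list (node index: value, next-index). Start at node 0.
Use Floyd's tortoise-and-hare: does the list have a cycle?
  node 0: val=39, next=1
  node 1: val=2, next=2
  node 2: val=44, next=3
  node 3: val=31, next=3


Floyd's tortoise (slow, +1) and hare (fast, +2):
  init: slow=0, fast=0
  step 1: slow=1, fast=2
  step 2: slow=2, fast=3
  step 3: slow=3, fast=3
  slow == fast at node 3: cycle detected

Cycle: yes


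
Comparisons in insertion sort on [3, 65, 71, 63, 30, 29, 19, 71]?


Algorithm: insertion sort
Input: [3, 65, 71, 63, 30, 29, 19, 71]
Sorted: [3, 19, 29, 30, 63, 65, 71, 71]

21


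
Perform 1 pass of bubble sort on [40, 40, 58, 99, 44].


Initial: [40, 40, 58, 99, 44]
Pass 1: [40, 40, 58, 44, 99] (1 swaps)

After 1 pass: [40, 40, 58, 44, 99]


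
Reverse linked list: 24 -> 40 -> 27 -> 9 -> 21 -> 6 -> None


Step 1: curr=24, set curr.next=prev(None) | reversed so far: 24
Step 2: curr=40, set curr.next=prev(24) | reversed so far: 40 -> 24
Step 3: curr=27, set curr.next=prev(40) | reversed so far: 27 -> 40 -> 24
Step 4: curr=9, set curr.next=prev(27) | reversed so far: 9 -> 27 -> 40 -> 24
Step 5: curr=21, set curr.next=prev(9) | reversed so far: 21 -> 9 -> 27 -> 40 -> 24
Step 6: curr=6, set curr.next=prev(21) | reversed so far: 6 -> 21 -> 9 -> 27 -> 40 -> 24

6 -> 21 -> 9 -> 27 -> 40 -> 24 -> None


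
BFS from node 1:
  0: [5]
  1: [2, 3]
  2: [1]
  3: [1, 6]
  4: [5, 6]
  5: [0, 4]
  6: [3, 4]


Visit 1, enqueue [2, 3]
Visit 2, enqueue []
Visit 3, enqueue [6]
Visit 6, enqueue [4]
Visit 4, enqueue [5]
Visit 5, enqueue [0]
Visit 0, enqueue []

BFS order: [1, 2, 3, 6, 4, 5, 0]


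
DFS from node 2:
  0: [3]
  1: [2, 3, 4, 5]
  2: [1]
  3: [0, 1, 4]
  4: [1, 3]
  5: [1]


Visit 2, push [1]
Visit 1, push [5, 4, 3]
Visit 3, push [4, 0]
Visit 0, push []
Visit 4, push []
Visit 5, push []

DFS order: [2, 1, 3, 0, 4, 5]


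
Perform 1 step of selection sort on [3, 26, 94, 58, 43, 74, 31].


Initial: [3, 26, 94, 58, 43, 74, 31]
Step 1: min=3 at 0
  Swap: [3, 26, 94, 58, 43, 74, 31]

After 1 step: [3, 26, 94, 58, 43, 74, 31]


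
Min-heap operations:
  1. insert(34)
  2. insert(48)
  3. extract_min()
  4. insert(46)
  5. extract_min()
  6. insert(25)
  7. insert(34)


insert(34) -> [34]
insert(48) -> [34, 48]
extract_min()->34, [48]
insert(46) -> [46, 48]
extract_min()->46, [48]
insert(25) -> [25, 48]
insert(34) -> [25, 48, 34]

Final heap: [25, 48, 34]


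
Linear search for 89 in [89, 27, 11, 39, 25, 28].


i=0: 89==89 found!

Found at 0, 1 comps


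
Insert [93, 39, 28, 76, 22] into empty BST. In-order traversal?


Insert 93: root
Insert 39: L from 93
Insert 28: L from 93 -> L from 39
Insert 76: L from 93 -> R from 39
Insert 22: L from 93 -> L from 39 -> L from 28

In-order: [22, 28, 39, 76, 93]


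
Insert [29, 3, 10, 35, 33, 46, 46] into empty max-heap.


Insert 29: [29]
Insert 3: [29, 3]
Insert 10: [29, 3, 10]
Insert 35: [35, 29, 10, 3]
Insert 33: [35, 33, 10, 3, 29]
Insert 46: [46, 33, 35, 3, 29, 10]
Insert 46: [46, 33, 46, 3, 29, 10, 35]

Final heap: [46, 33, 46, 3, 29, 10, 35]


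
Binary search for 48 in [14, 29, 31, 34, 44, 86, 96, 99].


Step 1: lo=0, hi=7, mid=3, val=34
Step 2: lo=4, hi=7, mid=5, val=86
Step 3: lo=4, hi=4, mid=4, val=44

Not found


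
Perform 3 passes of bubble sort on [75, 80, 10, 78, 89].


Initial: [75, 80, 10, 78, 89]
Pass 1: [75, 10, 78, 80, 89] (2 swaps)
Pass 2: [10, 75, 78, 80, 89] (1 swaps)
Pass 3: [10, 75, 78, 80, 89] (0 swaps)

After 3 passes: [10, 75, 78, 80, 89]


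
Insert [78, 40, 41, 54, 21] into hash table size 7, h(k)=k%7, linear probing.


Insert 78: h=1 -> slot 1
Insert 40: h=5 -> slot 5
Insert 41: h=6 -> slot 6
Insert 54: h=5, 2 probes -> slot 0
Insert 21: h=0, 2 probes -> slot 2

Table: [54, 78, 21, None, None, 40, 41]


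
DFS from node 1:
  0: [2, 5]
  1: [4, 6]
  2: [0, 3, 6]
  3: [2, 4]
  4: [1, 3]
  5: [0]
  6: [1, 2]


Visit 1, push [6, 4]
Visit 4, push [3]
Visit 3, push [2]
Visit 2, push [6, 0]
Visit 0, push [5]
Visit 5, push []
Visit 6, push []

DFS order: [1, 4, 3, 2, 0, 5, 6]


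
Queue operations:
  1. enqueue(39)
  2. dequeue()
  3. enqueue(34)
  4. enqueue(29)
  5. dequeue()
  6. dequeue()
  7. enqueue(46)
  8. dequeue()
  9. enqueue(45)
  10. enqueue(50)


enqueue(39) -> [39]
dequeue()->39, []
enqueue(34) -> [34]
enqueue(29) -> [34, 29]
dequeue()->34, [29]
dequeue()->29, []
enqueue(46) -> [46]
dequeue()->46, []
enqueue(45) -> [45]
enqueue(50) -> [45, 50]

Final queue: [45, 50]


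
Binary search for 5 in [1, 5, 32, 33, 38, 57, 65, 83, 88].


Step 1: lo=0, hi=8, mid=4, val=38
Step 2: lo=0, hi=3, mid=1, val=5

Found at index 1


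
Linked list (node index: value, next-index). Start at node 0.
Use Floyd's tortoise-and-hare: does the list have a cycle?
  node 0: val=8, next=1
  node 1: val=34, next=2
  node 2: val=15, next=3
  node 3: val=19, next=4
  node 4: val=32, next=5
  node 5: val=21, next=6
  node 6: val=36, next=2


Floyd's tortoise (slow, +1) and hare (fast, +2):
  init: slow=0, fast=0
  step 1: slow=1, fast=2
  step 2: slow=2, fast=4
  step 3: slow=3, fast=6
  step 4: slow=4, fast=3
  step 5: slow=5, fast=5
  slow == fast at node 5: cycle detected

Cycle: yes


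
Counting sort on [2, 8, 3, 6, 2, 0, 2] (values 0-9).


Input: [2, 8, 3, 6, 2, 0, 2]
Counts: [1, 0, 3, 1, 0, 0, 1, 0, 1, 0]

Sorted: [0, 2, 2, 2, 3, 6, 8]


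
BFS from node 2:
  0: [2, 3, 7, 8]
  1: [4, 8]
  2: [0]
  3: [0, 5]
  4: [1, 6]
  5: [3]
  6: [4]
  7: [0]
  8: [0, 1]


Visit 2, enqueue [0]
Visit 0, enqueue [3, 7, 8]
Visit 3, enqueue [5]
Visit 7, enqueue []
Visit 8, enqueue [1]
Visit 5, enqueue []
Visit 1, enqueue [4]
Visit 4, enqueue [6]
Visit 6, enqueue []

BFS order: [2, 0, 3, 7, 8, 5, 1, 4, 6]


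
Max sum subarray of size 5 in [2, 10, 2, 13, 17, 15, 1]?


[0:5]: 44
[1:6]: 57
[2:7]: 48

Max: 57 at [1:6]


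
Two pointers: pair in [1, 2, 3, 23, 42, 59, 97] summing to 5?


lo=0(1)+hi=6(97)=98
lo=0(1)+hi=5(59)=60
lo=0(1)+hi=4(42)=43
lo=0(1)+hi=3(23)=24
lo=0(1)+hi=2(3)=4
lo=1(2)+hi=2(3)=5

Yes: 2+3=5


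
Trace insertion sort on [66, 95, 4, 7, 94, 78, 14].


Initial: [66, 95, 4, 7, 94, 78, 14]
Insert 95: [66, 95, 4, 7, 94, 78, 14]
Insert 4: [4, 66, 95, 7, 94, 78, 14]
Insert 7: [4, 7, 66, 95, 94, 78, 14]
Insert 94: [4, 7, 66, 94, 95, 78, 14]
Insert 78: [4, 7, 66, 78, 94, 95, 14]
Insert 14: [4, 7, 14, 66, 78, 94, 95]

Sorted: [4, 7, 14, 66, 78, 94, 95]


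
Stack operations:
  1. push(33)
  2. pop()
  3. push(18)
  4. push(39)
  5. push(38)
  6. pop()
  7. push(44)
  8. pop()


push(33) -> [33]
pop()->33, []
push(18) -> [18]
push(39) -> [18, 39]
push(38) -> [18, 39, 38]
pop()->38, [18, 39]
push(44) -> [18, 39, 44]
pop()->44, [18, 39]

Final stack: [18, 39]


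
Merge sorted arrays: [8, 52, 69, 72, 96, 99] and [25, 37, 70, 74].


Take 8 from A
Take 25 from B
Take 37 from B
Take 52 from A
Take 69 from A
Take 70 from B
Take 72 from A
Take 74 from B

Merged: [8, 25, 37, 52, 69, 70, 72, 74, 96, 99]


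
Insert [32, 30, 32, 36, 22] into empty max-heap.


Insert 32: [32]
Insert 30: [32, 30]
Insert 32: [32, 30, 32]
Insert 36: [36, 32, 32, 30]
Insert 22: [36, 32, 32, 30, 22]

Final heap: [36, 32, 32, 30, 22]


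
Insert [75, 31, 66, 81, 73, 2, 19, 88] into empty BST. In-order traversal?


Insert 75: root
Insert 31: L from 75
Insert 66: L from 75 -> R from 31
Insert 81: R from 75
Insert 73: L from 75 -> R from 31 -> R from 66
Insert 2: L from 75 -> L from 31
Insert 19: L from 75 -> L from 31 -> R from 2
Insert 88: R from 75 -> R from 81

In-order: [2, 19, 31, 66, 73, 75, 81, 88]


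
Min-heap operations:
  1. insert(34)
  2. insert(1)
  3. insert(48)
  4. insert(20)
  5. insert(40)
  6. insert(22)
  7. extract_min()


insert(34) -> [34]
insert(1) -> [1, 34]
insert(48) -> [1, 34, 48]
insert(20) -> [1, 20, 48, 34]
insert(40) -> [1, 20, 48, 34, 40]
insert(22) -> [1, 20, 22, 34, 40, 48]
extract_min()->1, [20, 34, 22, 48, 40]

Final heap: [20, 34, 22, 48, 40]


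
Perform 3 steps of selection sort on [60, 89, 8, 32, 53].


Initial: [60, 89, 8, 32, 53]
Step 1: min=8 at 2
  Swap: [8, 89, 60, 32, 53]
Step 2: min=32 at 3
  Swap: [8, 32, 60, 89, 53]
Step 3: min=53 at 4
  Swap: [8, 32, 53, 89, 60]

After 3 steps: [8, 32, 53, 89, 60]


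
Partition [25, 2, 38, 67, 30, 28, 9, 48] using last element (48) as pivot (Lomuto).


Pivot: 48
  25 <= 48: advance i (no swap)
  2 <= 48: advance i (no swap)
  38 <= 48: advance i (no swap)
  30 <= 48: swap -> [25, 2, 38, 30, 67, 28, 9, 48]
  28 <= 48: swap -> [25, 2, 38, 30, 28, 67, 9, 48]
  9 <= 48: swap -> [25, 2, 38, 30, 28, 9, 67, 48]
Place pivot at 6: [25, 2, 38, 30, 28, 9, 48, 67]

Partitioned: [25, 2, 38, 30, 28, 9, 48, 67]


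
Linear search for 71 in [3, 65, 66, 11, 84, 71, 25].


i=0: 3!=71
i=1: 65!=71
i=2: 66!=71
i=3: 11!=71
i=4: 84!=71
i=5: 71==71 found!

Found at 5, 6 comps


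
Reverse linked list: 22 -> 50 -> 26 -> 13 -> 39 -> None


Step 1: curr=22, set curr.next=prev(None) | reversed so far: 22
Step 2: curr=50, set curr.next=prev(22) | reversed so far: 50 -> 22
Step 3: curr=26, set curr.next=prev(50) | reversed so far: 26 -> 50 -> 22
Step 4: curr=13, set curr.next=prev(26) | reversed so far: 13 -> 26 -> 50 -> 22
Step 5: curr=39, set curr.next=prev(13) | reversed so far: 39 -> 13 -> 26 -> 50 -> 22

39 -> 13 -> 26 -> 50 -> 22 -> None


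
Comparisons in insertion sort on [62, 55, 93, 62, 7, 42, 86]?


Algorithm: insertion sort
Input: [62, 55, 93, 62, 7, 42, 86]
Sorted: [7, 42, 55, 62, 62, 86, 93]

15


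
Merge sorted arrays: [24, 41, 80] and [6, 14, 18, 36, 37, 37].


Take 6 from B
Take 14 from B
Take 18 from B
Take 24 from A
Take 36 from B
Take 37 from B
Take 37 from B

Merged: [6, 14, 18, 24, 36, 37, 37, 41, 80]


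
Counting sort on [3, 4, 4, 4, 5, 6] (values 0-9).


Input: [3, 4, 4, 4, 5, 6]
Counts: [0, 0, 0, 1, 3, 1, 1, 0, 0, 0]

Sorted: [3, 4, 4, 4, 5, 6]


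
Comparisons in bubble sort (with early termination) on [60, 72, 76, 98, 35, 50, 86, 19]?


Algorithm: bubble sort (with early termination)
Input: [60, 72, 76, 98, 35, 50, 86, 19]
Sorted: [19, 35, 50, 60, 72, 76, 86, 98]

28


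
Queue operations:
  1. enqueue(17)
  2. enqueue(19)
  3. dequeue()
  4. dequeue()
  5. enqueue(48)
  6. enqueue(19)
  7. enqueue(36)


enqueue(17) -> [17]
enqueue(19) -> [17, 19]
dequeue()->17, [19]
dequeue()->19, []
enqueue(48) -> [48]
enqueue(19) -> [48, 19]
enqueue(36) -> [48, 19, 36]

Final queue: [48, 19, 36]


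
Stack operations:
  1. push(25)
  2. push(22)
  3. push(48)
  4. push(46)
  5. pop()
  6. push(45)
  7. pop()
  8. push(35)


push(25) -> [25]
push(22) -> [25, 22]
push(48) -> [25, 22, 48]
push(46) -> [25, 22, 48, 46]
pop()->46, [25, 22, 48]
push(45) -> [25, 22, 48, 45]
pop()->45, [25, 22, 48]
push(35) -> [25, 22, 48, 35]

Final stack: [25, 22, 48, 35]


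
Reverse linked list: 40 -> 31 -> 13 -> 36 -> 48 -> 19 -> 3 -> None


Step 1: curr=40, set curr.next=prev(None) | reversed so far: 40
Step 2: curr=31, set curr.next=prev(40) | reversed so far: 31 -> 40
Step 3: curr=13, set curr.next=prev(31) | reversed so far: 13 -> 31 -> 40
Step 4: curr=36, set curr.next=prev(13) | reversed so far: 36 -> 13 -> 31 -> 40
Step 5: curr=48, set curr.next=prev(36) | reversed so far: 48 -> 36 -> 13 -> 31 -> 40
Step 6: curr=19, set curr.next=prev(48) | reversed so far: 19 -> 48 -> 36 -> 13 -> 31 -> 40
Step 7: curr=3, set curr.next=prev(19) | reversed so far: 3 -> 19 -> 48 -> 36 -> 13 -> 31 -> 40

3 -> 19 -> 48 -> 36 -> 13 -> 31 -> 40 -> None


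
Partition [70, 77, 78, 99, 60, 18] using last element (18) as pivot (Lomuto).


Pivot: 18
Place pivot at 0: [18, 77, 78, 99, 60, 70]

Partitioned: [18, 77, 78, 99, 60, 70]


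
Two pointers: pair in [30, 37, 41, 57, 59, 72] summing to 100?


lo=0(30)+hi=5(72)=102
lo=0(30)+hi=4(59)=89
lo=1(37)+hi=4(59)=96
lo=2(41)+hi=4(59)=100

Yes: 41+59=100


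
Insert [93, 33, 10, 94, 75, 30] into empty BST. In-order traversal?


Insert 93: root
Insert 33: L from 93
Insert 10: L from 93 -> L from 33
Insert 94: R from 93
Insert 75: L from 93 -> R from 33
Insert 30: L from 93 -> L from 33 -> R from 10

In-order: [10, 30, 33, 75, 93, 94]


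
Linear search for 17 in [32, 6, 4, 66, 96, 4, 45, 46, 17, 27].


i=0: 32!=17
i=1: 6!=17
i=2: 4!=17
i=3: 66!=17
i=4: 96!=17
i=5: 4!=17
i=6: 45!=17
i=7: 46!=17
i=8: 17==17 found!

Found at 8, 9 comps


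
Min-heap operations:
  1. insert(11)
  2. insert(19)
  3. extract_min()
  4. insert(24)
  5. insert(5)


insert(11) -> [11]
insert(19) -> [11, 19]
extract_min()->11, [19]
insert(24) -> [19, 24]
insert(5) -> [5, 24, 19]

Final heap: [5, 24, 19]


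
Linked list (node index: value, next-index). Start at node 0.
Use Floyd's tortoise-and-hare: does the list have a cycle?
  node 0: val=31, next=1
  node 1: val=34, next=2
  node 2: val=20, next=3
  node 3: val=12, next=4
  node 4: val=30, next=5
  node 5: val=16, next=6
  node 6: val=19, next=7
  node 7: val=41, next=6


Floyd's tortoise (slow, +1) and hare (fast, +2):
  init: slow=0, fast=0
  step 1: slow=1, fast=2
  step 2: slow=2, fast=4
  step 3: slow=3, fast=6
  step 4: slow=4, fast=6
  step 5: slow=5, fast=6
  step 6: slow=6, fast=6
  slow == fast at node 6: cycle detected

Cycle: yes


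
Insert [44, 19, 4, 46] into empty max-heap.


Insert 44: [44]
Insert 19: [44, 19]
Insert 4: [44, 19, 4]
Insert 46: [46, 44, 4, 19]

Final heap: [46, 44, 4, 19]


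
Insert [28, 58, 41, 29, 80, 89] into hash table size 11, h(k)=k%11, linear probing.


Insert 28: h=6 -> slot 6
Insert 58: h=3 -> slot 3
Insert 41: h=8 -> slot 8
Insert 29: h=7 -> slot 7
Insert 80: h=3, 1 probes -> slot 4
Insert 89: h=1 -> slot 1

Table: [None, 89, None, 58, 80, None, 28, 29, 41, None, None]


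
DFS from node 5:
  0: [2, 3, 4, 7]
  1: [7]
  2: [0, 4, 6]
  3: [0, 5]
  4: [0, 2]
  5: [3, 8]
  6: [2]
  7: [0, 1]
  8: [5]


Visit 5, push [8, 3]
Visit 3, push [0]
Visit 0, push [7, 4, 2]
Visit 2, push [6, 4]
Visit 4, push []
Visit 6, push []
Visit 7, push [1]
Visit 1, push []
Visit 8, push []

DFS order: [5, 3, 0, 2, 4, 6, 7, 1, 8]


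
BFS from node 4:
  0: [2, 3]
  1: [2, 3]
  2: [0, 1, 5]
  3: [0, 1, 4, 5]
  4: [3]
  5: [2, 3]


Visit 4, enqueue [3]
Visit 3, enqueue [0, 1, 5]
Visit 0, enqueue [2]
Visit 1, enqueue []
Visit 5, enqueue []
Visit 2, enqueue []

BFS order: [4, 3, 0, 1, 5, 2]


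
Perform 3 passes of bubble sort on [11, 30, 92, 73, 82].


Initial: [11, 30, 92, 73, 82]
Pass 1: [11, 30, 73, 82, 92] (2 swaps)
Pass 2: [11, 30, 73, 82, 92] (0 swaps)
Pass 3: [11, 30, 73, 82, 92] (0 swaps)

After 3 passes: [11, 30, 73, 82, 92]


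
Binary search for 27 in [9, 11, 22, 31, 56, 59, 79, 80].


Step 1: lo=0, hi=7, mid=3, val=31
Step 2: lo=0, hi=2, mid=1, val=11
Step 3: lo=2, hi=2, mid=2, val=22

Not found


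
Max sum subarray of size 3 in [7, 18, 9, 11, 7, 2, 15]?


[0:3]: 34
[1:4]: 38
[2:5]: 27
[3:6]: 20
[4:7]: 24

Max: 38 at [1:4]


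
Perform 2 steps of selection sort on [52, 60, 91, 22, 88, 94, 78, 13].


Initial: [52, 60, 91, 22, 88, 94, 78, 13]
Step 1: min=13 at 7
  Swap: [13, 60, 91, 22, 88, 94, 78, 52]
Step 2: min=22 at 3
  Swap: [13, 22, 91, 60, 88, 94, 78, 52]

After 2 steps: [13, 22, 91, 60, 88, 94, 78, 52]


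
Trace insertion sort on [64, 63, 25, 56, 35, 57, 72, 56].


Initial: [64, 63, 25, 56, 35, 57, 72, 56]
Insert 63: [63, 64, 25, 56, 35, 57, 72, 56]
Insert 25: [25, 63, 64, 56, 35, 57, 72, 56]
Insert 56: [25, 56, 63, 64, 35, 57, 72, 56]
Insert 35: [25, 35, 56, 63, 64, 57, 72, 56]
Insert 57: [25, 35, 56, 57, 63, 64, 72, 56]
Insert 72: [25, 35, 56, 57, 63, 64, 72, 56]
Insert 56: [25, 35, 56, 56, 57, 63, 64, 72]

Sorted: [25, 35, 56, 56, 57, 63, 64, 72]


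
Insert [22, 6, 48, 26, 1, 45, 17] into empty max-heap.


Insert 22: [22]
Insert 6: [22, 6]
Insert 48: [48, 6, 22]
Insert 26: [48, 26, 22, 6]
Insert 1: [48, 26, 22, 6, 1]
Insert 45: [48, 26, 45, 6, 1, 22]
Insert 17: [48, 26, 45, 6, 1, 22, 17]

Final heap: [48, 26, 45, 6, 1, 22, 17]


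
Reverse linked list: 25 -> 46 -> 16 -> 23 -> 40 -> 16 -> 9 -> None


Step 1: curr=25, set curr.next=prev(None) | reversed so far: 25
Step 2: curr=46, set curr.next=prev(25) | reversed so far: 46 -> 25
Step 3: curr=16, set curr.next=prev(46) | reversed so far: 16 -> 46 -> 25
Step 4: curr=23, set curr.next=prev(16) | reversed so far: 23 -> 16 -> 46 -> 25
Step 5: curr=40, set curr.next=prev(23) | reversed so far: 40 -> 23 -> 16 -> 46 -> 25
Step 6: curr=16, set curr.next=prev(40) | reversed so far: 16 -> 40 -> 23 -> 16 -> 46 -> 25
Step 7: curr=9, set curr.next=prev(16) | reversed so far: 9 -> 16 -> 40 -> 23 -> 16 -> 46 -> 25

9 -> 16 -> 40 -> 23 -> 16 -> 46 -> 25 -> None


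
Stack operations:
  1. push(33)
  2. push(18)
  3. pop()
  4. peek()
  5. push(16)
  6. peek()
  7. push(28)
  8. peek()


push(33) -> [33]
push(18) -> [33, 18]
pop()->18, [33]
peek()->33
push(16) -> [33, 16]
peek()->16
push(28) -> [33, 16, 28]
peek()->28

Final stack: [33, 16, 28]


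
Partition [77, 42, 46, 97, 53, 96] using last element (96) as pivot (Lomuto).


Pivot: 96
  77 <= 96: advance i (no swap)
  42 <= 96: advance i (no swap)
  46 <= 96: advance i (no swap)
  53 <= 96: swap -> [77, 42, 46, 53, 97, 96]
Place pivot at 4: [77, 42, 46, 53, 96, 97]

Partitioned: [77, 42, 46, 53, 96, 97]


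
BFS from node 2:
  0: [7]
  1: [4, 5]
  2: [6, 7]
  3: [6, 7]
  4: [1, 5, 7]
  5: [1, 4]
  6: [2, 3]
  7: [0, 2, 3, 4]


Visit 2, enqueue [6, 7]
Visit 6, enqueue [3]
Visit 7, enqueue [0, 4]
Visit 3, enqueue []
Visit 0, enqueue []
Visit 4, enqueue [1, 5]
Visit 1, enqueue []
Visit 5, enqueue []

BFS order: [2, 6, 7, 3, 0, 4, 1, 5]


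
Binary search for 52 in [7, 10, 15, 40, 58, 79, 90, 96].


Step 1: lo=0, hi=7, mid=3, val=40
Step 2: lo=4, hi=7, mid=5, val=79
Step 3: lo=4, hi=4, mid=4, val=58

Not found


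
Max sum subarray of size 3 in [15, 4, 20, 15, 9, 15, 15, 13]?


[0:3]: 39
[1:4]: 39
[2:5]: 44
[3:6]: 39
[4:7]: 39
[5:8]: 43

Max: 44 at [2:5]


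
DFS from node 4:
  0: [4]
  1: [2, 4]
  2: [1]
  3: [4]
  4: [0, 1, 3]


Visit 4, push [3, 1, 0]
Visit 0, push []
Visit 1, push [2]
Visit 2, push []
Visit 3, push []

DFS order: [4, 0, 1, 2, 3]


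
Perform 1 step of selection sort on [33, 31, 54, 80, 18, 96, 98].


Initial: [33, 31, 54, 80, 18, 96, 98]
Step 1: min=18 at 4
  Swap: [18, 31, 54, 80, 33, 96, 98]

After 1 step: [18, 31, 54, 80, 33, 96, 98]


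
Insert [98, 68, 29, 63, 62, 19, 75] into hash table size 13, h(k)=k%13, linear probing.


Insert 98: h=7 -> slot 7
Insert 68: h=3 -> slot 3
Insert 29: h=3, 1 probes -> slot 4
Insert 63: h=11 -> slot 11
Insert 62: h=10 -> slot 10
Insert 19: h=6 -> slot 6
Insert 75: h=10, 2 probes -> slot 12

Table: [None, None, None, 68, 29, None, 19, 98, None, None, 62, 63, 75]


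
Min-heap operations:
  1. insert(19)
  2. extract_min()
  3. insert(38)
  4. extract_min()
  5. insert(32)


insert(19) -> [19]
extract_min()->19, []
insert(38) -> [38]
extract_min()->38, []
insert(32) -> [32]

Final heap: [32]


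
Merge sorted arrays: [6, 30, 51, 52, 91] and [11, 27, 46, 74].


Take 6 from A
Take 11 from B
Take 27 from B
Take 30 from A
Take 46 from B
Take 51 from A
Take 52 from A
Take 74 from B

Merged: [6, 11, 27, 30, 46, 51, 52, 74, 91]


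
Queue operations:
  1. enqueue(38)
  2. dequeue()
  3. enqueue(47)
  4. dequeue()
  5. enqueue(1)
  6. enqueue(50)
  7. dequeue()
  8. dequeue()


enqueue(38) -> [38]
dequeue()->38, []
enqueue(47) -> [47]
dequeue()->47, []
enqueue(1) -> [1]
enqueue(50) -> [1, 50]
dequeue()->1, [50]
dequeue()->50, []

Final queue: []


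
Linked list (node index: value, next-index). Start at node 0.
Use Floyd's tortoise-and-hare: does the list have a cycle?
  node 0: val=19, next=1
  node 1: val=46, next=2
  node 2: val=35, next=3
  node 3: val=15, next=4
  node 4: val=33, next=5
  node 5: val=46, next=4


Floyd's tortoise (slow, +1) and hare (fast, +2):
  init: slow=0, fast=0
  step 1: slow=1, fast=2
  step 2: slow=2, fast=4
  step 3: slow=3, fast=4
  step 4: slow=4, fast=4
  slow == fast at node 4: cycle detected

Cycle: yes


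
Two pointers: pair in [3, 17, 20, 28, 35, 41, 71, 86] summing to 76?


lo=0(3)+hi=7(86)=89
lo=0(3)+hi=6(71)=74
lo=1(17)+hi=6(71)=88
lo=1(17)+hi=5(41)=58
lo=2(20)+hi=5(41)=61
lo=3(28)+hi=5(41)=69
lo=4(35)+hi=5(41)=76

Yes: 35+41=76


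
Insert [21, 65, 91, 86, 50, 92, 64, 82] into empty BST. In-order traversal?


Insert 21: root
Insert 65: R from 21
Insert 91: R from 21 -> R from 65
Insert 86: R from 21 -> R from 65 -> L from 91
Insert 50: R from 21 -> L from 65
Insert 92: R from 21 -> R from 65 -> R from 91
Insert 64: R from 21 -> L from 65 -> R from 50
Insert 82: R from 21 -> R from 65 -> L from 91 -> L from 86

In-order: [21, 50, 64, 65, 82, 86, 91, 92]


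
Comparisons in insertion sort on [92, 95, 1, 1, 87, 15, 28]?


Algorithm: insertion sort
Input: [92, 95, 1, 1, 87, 15, 28]
Sorted: [1, 1, 15, 28, 87, 92, 95]

17


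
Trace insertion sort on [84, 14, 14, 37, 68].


Initial: [84, 14, 14, 37, 68]
Insert 14: [14, 84, 14, 37, 68]
Insert 14: [14, 14, 84, 37, 68]
Insert 37: [14, 14, 37, 84, 68]
Insert 68: [14, 14, 37, 68, 84]

Sorted: [14, 14, 37, 68, 84]


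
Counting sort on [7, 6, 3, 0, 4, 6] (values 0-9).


Input: [7, 6, 3, 0, 4, 6]
Counts: [1, 0, 0, 1, 1, 0, 2, 1, 0, 0]

Sorted: [0, 3, 4, 6, 6, 7]


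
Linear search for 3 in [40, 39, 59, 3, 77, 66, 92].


i=0: 40!=3
i=1: 39!=3
i=2: 59!=3
i=3: 3==3 found!

Found at 3, 4 comps


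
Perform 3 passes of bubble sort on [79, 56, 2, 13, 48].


Initial: [79, 56, 2, 13, 48]
Pass 1: [56, 2, 13, 48, 79] (4 swaps)
Pass 2: [2, 13, 48, 56, 79] (3 swaps)
Pass 3: [2, 13, 48, 56, 79] (0 swaps)

After 3 passes: [2, 13, 48, 56, 79]


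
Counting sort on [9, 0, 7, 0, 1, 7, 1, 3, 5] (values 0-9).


Input: [9, 0, 7, 0, 1, 7, 1, 3, 5]
Counts: [2, 2, 0, 1, 0, 1, 0, 2, 0, 1]

Sorted: [0, 0, 1, 1, 3, 5, 7, 7, 9]


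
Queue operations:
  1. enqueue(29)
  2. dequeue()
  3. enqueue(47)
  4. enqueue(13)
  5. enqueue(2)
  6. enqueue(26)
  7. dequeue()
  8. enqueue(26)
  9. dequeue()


enqueue(29) -> [29]
dequeue()->29, []
enqueue(47) -> [47]
enqueue(13) -> [47, 13]
enqueue(2) -> [47, 13, 2]
enqueue(26) -> [47, 13, 2, 26]
dequeue()->47, [13, 2, 26]
enqueue(26) -> [13, 2, 26, 26]
dequeue()->13, [2, 26, 26]

Final queue: [2, 26, 26]


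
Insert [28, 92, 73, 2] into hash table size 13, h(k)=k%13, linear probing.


Insert 28: h=2 -> slot 2
Insert 92: h=1 -> slot 1
Insert 73: h=8 -> slot 8
Insert 2: h=2, 1 probes -> slot 3

Table: [None, 92, 28, 2, None, None, None, None, 73, None, None, None, None]


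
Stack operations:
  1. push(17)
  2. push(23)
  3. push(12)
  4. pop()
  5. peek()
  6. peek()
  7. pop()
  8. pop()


push(17) -> [17]
push(23) -> [17, 23]
push(12) -> [17, 23, 12]
pop()->12, [17, 23]
peek()->23
peek()->23
pop()->23, [17]
pop()->17, []

Final stack: []


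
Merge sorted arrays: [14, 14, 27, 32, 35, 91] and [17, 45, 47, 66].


Take 14 from A
Take 14 from A
Take 17 from B
Take 27 from A
Take 32 from A
Take 35 from A
Take 45 from B
Take 47 from B
Take 66 from B

Merged: [14, 14, 17, 27, 32, 35, 45, 47, 66, 91]


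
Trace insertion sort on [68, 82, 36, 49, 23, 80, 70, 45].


Initial: [68, 82, 36, 49, 23, 80, 70, 45]
Insert 82: [68, 82, 36, 49, 23, 80, 70, 45]
Insert 36: [36, 68, 82, 49, 23, 80, 70, 45]
Insert 49: [36, 49, 68, 82, 23, 80, 70, 45]
Insert 23: [23, 36, 49, 68, 82, 80, 70, 45]
Insert 80: [23, 36, 49, 68, 80, 82, 70, 45]
Insert 70: [23, 36, 49, 68, 70, 80, 82, 45]
Insert 45: [23, 36, 45, 49, 68, 70, 80, 82]

Sorted: [23, 36, 45, 49, 68, 70, 80, 82]


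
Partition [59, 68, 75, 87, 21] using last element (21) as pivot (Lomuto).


Pivot: 21
Place pivot at 0: [21, 68, 75, 87, 59]

Partitioned: [21, 68, 75, 87, 59]


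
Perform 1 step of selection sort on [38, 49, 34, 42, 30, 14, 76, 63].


Initial: [38, 49, 34, 42, 30, 14, 76, 63]
Step 1: min=14 at 5
  Swap: [14, 49, 34, 42, 30, 38, 76, 63]

After 1 step: [14, 49, 34, 42, 30, 38, 76, 63]


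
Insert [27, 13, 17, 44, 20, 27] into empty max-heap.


Insert 27: [27]
Insert 13: [27, 13]
Insert 17: [27, 13, 17]
Insert 44: [44, 27, 17, 13]
Insert 20: [44, 27, 17, 13, 20]
Insert 27: [44, 27, 27, 13, 20, 17]

Final heap: [44, 27, 27, 13, 20, 17]


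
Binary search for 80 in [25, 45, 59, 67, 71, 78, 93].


Step 1: lo=0, hi=6, mid=3, val=67
Step 2: lo=4, hi=6, mid=5, val=78
Step 3: lo=6, hi=6, mid=6, val=93

Not found


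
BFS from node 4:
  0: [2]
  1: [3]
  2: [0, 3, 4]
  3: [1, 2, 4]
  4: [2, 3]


Visit 4, enqueue [2, 3]
Visit 2, enqueue [0]
Visit 3, enqueue [1]
Visit 0, enqueue []
Visit 1, enqueue []

BFS order: [4, 2, 3, 0, 1]


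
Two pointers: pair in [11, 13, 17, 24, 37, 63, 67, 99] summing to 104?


lo=0(11)+hi=7(99)=110
lo=0(11)+hi=6(67)=78
lo=1(13)+hi=6(67)=80
lo=2(17)+hi=6(67)=84
lo=3(24)+hi=6(67)=91
lo=4(37)+hi=6(67)=104

Yes: 37+67=104


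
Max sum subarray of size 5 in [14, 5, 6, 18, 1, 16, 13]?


[0:5]: 44
[1:6]: 46
[2:7]: 54

Max: 54 at [2:7]


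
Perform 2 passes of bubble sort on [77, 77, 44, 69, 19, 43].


Initial: [77, 77, 44, 69, 19, 43]
Pass 1: [77, 44, 69, 19, 43, 77] (4 swaps)
Pass 2: [44, 69, 19, 43, 77, 77] (4 swaps)

After 2 passes: [44, 69, 19, 43, 77, 77]


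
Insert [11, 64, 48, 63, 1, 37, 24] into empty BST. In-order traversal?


Insert 11: root
Insert 64: R from 11
Insert 48: R from 11 -> L from 64
Insert 63: R from 11 -> L from 64 -> R from 48
Insert 1: L from 11
Insert 37: R from 11 -> L from 64 -> L from 48
Insert 24: R from 11 -> L from 64 -> L from 48 -> L from 37

In-order: [1, 11, 24, 37, 48, 63, 64]


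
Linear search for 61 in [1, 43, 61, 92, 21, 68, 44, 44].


i=0: 1!=61
i=1: 43!=61
i=2: 61==61 found!

Found at 2, 3 comps


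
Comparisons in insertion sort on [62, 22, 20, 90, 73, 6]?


Algorithm: insertion sort
Input: [62, 22, 20, 90, 73, 6]
Sorted: [6, 20, 22, 62, 73, 90]

11


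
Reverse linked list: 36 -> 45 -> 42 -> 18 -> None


Step 1: curr=36, set curr.next=prev(None) | reversed so far: 36
Step 2: curr=45, set curr.next=prev(36) | reversed so far: 45 -> 36
Step 3: curr=42, set curr.next=prev(45) | reversed so far: 42 -> 45 -> 36
Step 4: curr=18, set curr.next=prev(42) | reversed so far: 18 -> 42 -> 45 -> 36

18 -> 42 -> 45 -> 36 -> None


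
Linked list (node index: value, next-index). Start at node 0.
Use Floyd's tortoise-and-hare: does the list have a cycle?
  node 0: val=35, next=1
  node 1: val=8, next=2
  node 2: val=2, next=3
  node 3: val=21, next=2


Floyd's tortoise (slow, +1) and hare (fast, +2):
  init: slow=0, fast=0
  step 1: slow=1, fast=2
  step 2: slow=2, fast=2
  slow == fast at node 2: cycle detected

Cycle: yes


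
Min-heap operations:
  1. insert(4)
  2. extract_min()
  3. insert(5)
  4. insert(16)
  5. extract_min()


insert(4) -> [4]
extract_min()->4, []
insert(5) -> [5]
insert(16) -> [5, 16]
extract_min()->5, [16]

Final heap: [16]


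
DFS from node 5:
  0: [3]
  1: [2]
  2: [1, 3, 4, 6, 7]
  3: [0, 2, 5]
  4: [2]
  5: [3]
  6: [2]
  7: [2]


Visit 5, push [3]
Visit 3, push [2, 0]
Visit 0, push []
Visit 2, push [7, 6, 4, 1]
Visit 1, push []
Visit 4, push []
Visit 6, push []
Visit 7, push []

DFS order: [5, 3, 0, 2, 1, 4, 6, 7]


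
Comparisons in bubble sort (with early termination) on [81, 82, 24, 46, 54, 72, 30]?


Algorithm: bubble sort (with early termination)
Input: [81, 82, 24, 46, 54, 72, 30]
Sorted: [24, 30, 46, 54, 72, 81, 82]

21


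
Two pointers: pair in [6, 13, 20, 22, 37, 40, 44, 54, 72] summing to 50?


lo=0(6)+hi=8(72)=78
lo=0(6)+hi=7(54)=60
lo=0(6)+hi=6(44)=50

Yes: 6+44=50


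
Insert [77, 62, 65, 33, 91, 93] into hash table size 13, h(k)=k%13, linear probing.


Insert 77: h=12 -> slot 12
Insert 62: h=10 -> slot 10
Insert 65: h=0 -> slot 0
Insert 33: h=7 -> slot 7
Insert 91: h=0, 1 probes -> slot 1
Insert 93: h=2 -> slot 2

Table: [65, 91, 93, None, None, None, None, 33, None, None, 62, None, 77]


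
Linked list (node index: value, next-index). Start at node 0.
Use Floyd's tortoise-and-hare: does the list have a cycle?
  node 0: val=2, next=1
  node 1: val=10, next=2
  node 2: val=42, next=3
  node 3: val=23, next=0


Floyd's tortoise (slow, +1) and hare (fast, +2):
  init: slow=0, fast=0
  step 1: slow=1, fast=2
  step 2: slow=2, fast=0
  step 3: slow=3, fast=2
  step 4: slow=0, fast=0
  slow == fast at node 0: cycle detected

Cycle: yes


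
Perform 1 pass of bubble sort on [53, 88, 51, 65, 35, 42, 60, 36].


Initial: [53, 88, 51, 65, 35, 42, 60, 36]
Pass 1: [53, 51, 65, 35, 42, 60, 36, 88] (6 swaps)

After 1 pass: [53, 51, 65, 35, 42, 60, 36, 88]


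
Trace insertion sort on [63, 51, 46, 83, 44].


Initial: [63, 51, 46, 83, 44]
Insert 51: [51, 63, 46, 83, 44]
Insert 46: [46, 51, 63, 83, 44]
Insert 83: [46, 51, 63, 83, 44]
Insert 44: [44, 46, 51, 63, 83]

Sorted: [44, 46, 51, 63, 83]


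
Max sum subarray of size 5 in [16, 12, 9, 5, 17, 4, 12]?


[0:5]: 59
[1:6]: 47
[2:7]: 47

Max: 59 at [0:5]


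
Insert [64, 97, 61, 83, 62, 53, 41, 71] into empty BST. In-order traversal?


Insert 64: root
Insert 97: R from 64
Insert 61: L from 64
Insert 83: R from 64 -> L from 97
Insert 62: L from 64 -> R from 61
Insert 53: L from 64 -> L from 61
Insert 41: L from 64 -> L from 61 -> L from 53
Insert 71: R from 64 -> L from 97 -> L from 83

In-order: [41, 53, 61, 62, 64, 71, 83, 97]


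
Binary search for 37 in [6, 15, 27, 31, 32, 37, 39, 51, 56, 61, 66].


Step 1: lo=0, hi=10, mid=5, val=37

Found at index 5


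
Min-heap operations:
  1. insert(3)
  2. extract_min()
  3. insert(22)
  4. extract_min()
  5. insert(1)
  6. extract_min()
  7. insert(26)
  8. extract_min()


insert(3) -> [3]
extract_min()->3, []
insert(22) -> [22]
extract_min()->22, []
insert(1) -> [1]
extract_min()->1, []
insert(26) -> [26]
extract_min()->26, []

Final heap: []


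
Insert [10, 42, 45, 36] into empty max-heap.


Insert 10: [10]
Insert 42: [42, 10]
Insert 45: [45, 10, 42]
Insert 36: [45, 36, 42, 10]

Final heap: [45, 36, 42, 10]


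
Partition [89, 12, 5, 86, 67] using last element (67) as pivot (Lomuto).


Pivot: 67
  12 <= 67: swap -> [12, 89, 5, 86, 67]
  5 <= 67: swap -> [12, 5, 89, 86, 67]
Place pivot at 2: [12, 5, 67, 86, 89]

Partitioned: [12, 5, 67, 86, 89]


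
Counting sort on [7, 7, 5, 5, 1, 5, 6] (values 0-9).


Input: [7, 7, 5, 5, 1, 5, 6]
Counts: [0, 1, 0, 0, 0, 3, 1, 2, 0, 0]

Sorted: [1, 5, 5, 5, 6, 7, 7]


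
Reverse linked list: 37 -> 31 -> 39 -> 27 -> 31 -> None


Step 1: curr=37, set curr.next=prev(None) | reversed so far: 37
Step 2: curr=31, set curr.next=prev(37) | reversed so far: 31 -> 37
Step 3: curr=39, set curr.next=prev(31) | reversed so far: 39 -> 31 -> 37
Step 4: curr=27, set curr.next=prev(39) | reversed so far: 27 -> 39 -> 31 -> 37
Step 5: curr=31, set curr.next=prev(27) | reversed so far: 31 -> 27 -> 39 -> 31 -> 37

31 -> 27 -> 39 -> 31 -> 37 -> None
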